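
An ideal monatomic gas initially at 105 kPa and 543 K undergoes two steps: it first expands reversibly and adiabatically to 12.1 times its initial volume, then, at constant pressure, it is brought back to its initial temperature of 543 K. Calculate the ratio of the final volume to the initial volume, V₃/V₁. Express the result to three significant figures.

V₃/V₁ ≈ 63.8

For a monatomic ideal gas γ = 5/3.
Adiabatic step: V₂/V₁ = 12.1; T₂ = T₁·(1/12.1)^(2/3) = 103 K.
Isobaric step: V₃/V₂ = T₃/T₂ = 543/103.
V₃/V₁ = (V₂/V₁)(V₃/V₂) = 12.1 × (543/103) = 63.77.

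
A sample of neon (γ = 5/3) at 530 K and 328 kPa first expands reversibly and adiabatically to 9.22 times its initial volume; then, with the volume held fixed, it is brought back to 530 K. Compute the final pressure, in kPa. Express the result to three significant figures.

Adiabatic step (PV^γ = const): P₂ = 328×(1/9.22)^(5/3) = 8.091 kPa; T₂ = 530×(1/9.22)^(2/3) = 120.5 K.
Isochoric: P₃ = P₂(T₃/T₂) = 8.091 × (530/120.5) = 35.57 kPa.

P₃ ≈ 35.6 kPa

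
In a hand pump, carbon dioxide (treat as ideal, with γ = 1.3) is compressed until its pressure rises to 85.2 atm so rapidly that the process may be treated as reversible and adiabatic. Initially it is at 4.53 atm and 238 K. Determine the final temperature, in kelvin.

Adiabatic: T₂/T₁ = (P₂/P₁)^((γ−1)/γ).
T₂ = 238 × (85.2/4.53)^(0.231) = 468.4 K.

T₂ ≈ 468 K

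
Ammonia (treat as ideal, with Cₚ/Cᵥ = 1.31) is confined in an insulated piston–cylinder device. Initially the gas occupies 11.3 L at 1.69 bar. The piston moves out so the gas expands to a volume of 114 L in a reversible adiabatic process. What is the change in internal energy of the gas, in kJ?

ΔU ≈ -3.15 kJ

P₂ = P₁(V₁/V₂)^γ = 1.69×(11.3/114)^(1.31) = 0.08182 bar.
For a reversible adiabat, W_by_gas = (P₁V₁ − P₂V₂)/(γ−1).
W_by = (169000×0.0113 − 8182×0.114) / (0.31) = 3151 J.
Q = 0 ⇒ ΔU = −W_by = -3151 J.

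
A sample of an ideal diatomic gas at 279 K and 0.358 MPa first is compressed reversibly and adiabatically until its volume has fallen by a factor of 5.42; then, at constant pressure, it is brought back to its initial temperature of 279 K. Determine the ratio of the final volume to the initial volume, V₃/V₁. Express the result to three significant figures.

For a diatomic ideal gas γ = 7/5.
Adiabatic step: V₂/V₁ = 0.1845; T₂ = T₁·5.42^(2/5) = 548.5 K.
Isobaric step: V₃/V₂ = T₃/T₂ = 279/548.5.
V₃/V₁ = (V₂/V₁)(V₃/V₂) = 0.1845 × (279/548.5) = 0.09384.

V₃/V₁ ≈ 0.0938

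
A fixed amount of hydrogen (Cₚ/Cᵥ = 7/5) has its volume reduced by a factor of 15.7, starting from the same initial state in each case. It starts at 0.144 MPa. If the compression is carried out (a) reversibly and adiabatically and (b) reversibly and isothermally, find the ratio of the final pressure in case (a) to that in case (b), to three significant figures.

P_adiabatic / P_isothermal ≈ 3.01

Isothermal: P_b = P₁(V₁/V₂) = 0.144×15.7.
Adiabatic: P_a = P₁(V₁/V₂)^γ = 0.144×15.7^(7/5).
P_a/P_b = (V₁/V₂)^(γ−1) = 15.7^(2/5) = 3.009.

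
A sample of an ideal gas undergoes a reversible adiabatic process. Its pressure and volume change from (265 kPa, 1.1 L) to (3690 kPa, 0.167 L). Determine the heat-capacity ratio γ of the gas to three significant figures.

γ ≈ 1.40

PV^γ = const ⇒ γ = ln(P₂/P₁) / ln(V₁/V₂).
γ = ln(3690/265) / ln(1.1/0.167) = 1.397.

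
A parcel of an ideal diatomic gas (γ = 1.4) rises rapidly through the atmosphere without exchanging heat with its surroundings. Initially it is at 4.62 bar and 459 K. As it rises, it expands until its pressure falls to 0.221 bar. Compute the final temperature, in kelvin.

Along an adiabat T P^((1−γ)/γ) is constant, so T₂ = T₁ (P₂/P₁)^((γ−1)/γ).
T₂ = 459 × (0.221/4.62)^(0.286) = 192.6 K.

T₂ ≈ 193 K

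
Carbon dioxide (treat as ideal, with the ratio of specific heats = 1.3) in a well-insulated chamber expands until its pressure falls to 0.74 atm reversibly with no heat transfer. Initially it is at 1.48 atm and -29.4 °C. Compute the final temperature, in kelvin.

T₂ ≈ 208 K

Adiabatic: T₂/T₁ = (P₂/P₁)^((γ−1)/γ).
T₁ = -29.4 °C = 243.7 K.
T₂ = 243.7 × (0.74/1.48)^(0.231) = 207.7 K.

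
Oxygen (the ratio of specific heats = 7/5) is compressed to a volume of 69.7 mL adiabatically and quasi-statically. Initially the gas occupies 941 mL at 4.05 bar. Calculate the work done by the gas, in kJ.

P₂ = P₁(V₁/V₂)^γ = 4.05×(941/69.7)^(7/5) = 154.9 bar.
For a reversible adiabat, W_by_gas = (P₁V₁ − P₂V₂)/(γ−1).
W_by = (405000×0.000941 − 1.549×10^7×6.97×10^-5) / (2/5) = -1746 J.

W ≈ -1.75 kJ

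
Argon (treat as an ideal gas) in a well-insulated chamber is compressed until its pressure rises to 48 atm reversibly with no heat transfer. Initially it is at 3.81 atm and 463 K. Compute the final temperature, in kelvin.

T₂ ≈ 1280 K

Along an adiabat T P^((1−γ)/γ) is constant, so T₂ = T₁ (P₂/P₁)^((γ−1)/γ).
For a monatomic ideal gas γ = 5/3, so (γ−1)/γ = 2/5.
T₂ = 463 × (48/3.81)^(2/5) = 1276 K.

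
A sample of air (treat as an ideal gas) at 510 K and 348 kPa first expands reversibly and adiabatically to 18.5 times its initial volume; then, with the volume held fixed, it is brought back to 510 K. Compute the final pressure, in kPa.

P₃ ≈ 18.8 kPa

For a diatomic ideal gas γ = 7/5.
Adiabatic step (PV^γ = const): P₂ = 348×(1/18.5)^(7/5) = 5.855 kPa; T₂ = 510×(1/18.5)^(2/5) = 158.7 K.
Isochoric: P₃ = P₂(T₃/T₂) = 5.855 × (510/158.7) = 18.81 kPa.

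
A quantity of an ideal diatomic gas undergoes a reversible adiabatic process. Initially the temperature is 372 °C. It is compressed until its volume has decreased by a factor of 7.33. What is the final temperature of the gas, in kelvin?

T₂ ≈ 1430 K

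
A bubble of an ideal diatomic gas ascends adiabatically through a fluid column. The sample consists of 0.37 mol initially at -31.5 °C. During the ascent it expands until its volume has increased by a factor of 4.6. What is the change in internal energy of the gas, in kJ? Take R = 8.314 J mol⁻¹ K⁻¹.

For a reversible adiabat TV^(γ−1) is constant, so T₂ = T₁ (V₁/V₂)^(γ−1).
γ = 7/5 for a diatomic ideal gas, so γ−1 = 2/5.
T₁ = -31.5 °C = 241.6 K.
T₂ = 241.6 × (1/4.6)^(2/5) = 131.2 K.
Q = 0, so ΔU = W_on_gas = nCᵥΔT with Cᵥ = R/(γ−1) = 20.79 J/(mol·K).
ΔU = 0.37 × 20.79 × (131.2 − 241.6) = -849.1 J.

ΔU ≈ -0.849 kJ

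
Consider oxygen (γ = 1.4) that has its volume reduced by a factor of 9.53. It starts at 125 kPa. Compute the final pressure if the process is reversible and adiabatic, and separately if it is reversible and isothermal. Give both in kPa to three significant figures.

adiabatic: 2940 kPa; isothermal: 1190 kPa

Isothermal: P₂ = P₁(V₁/V₂) = 125×9.53 = 1191 kPa.
Adiabatic: P₂ = P₁(V₁/V₂)^γ = 125×9.53^(1.4) = 2935 kPa.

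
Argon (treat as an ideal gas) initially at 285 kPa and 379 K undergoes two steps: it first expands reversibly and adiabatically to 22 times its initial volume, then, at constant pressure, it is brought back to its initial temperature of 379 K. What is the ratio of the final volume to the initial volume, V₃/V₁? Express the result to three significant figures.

For a monatomic ideal gas γ = 5/3.
Adiabatic step: V₂/V₁ = 22; T₂ = T₁·(1/22)^(2/3) = 48.27 K.
Isobaric step: V₃/V₂ = T₃/T₂ = 379/48.27.
V₃/V₁ = (V₂/V₁)(V₃/V₂) = 22 × (379/48.27) = 172.7.

V₃/V₁ ≈ 173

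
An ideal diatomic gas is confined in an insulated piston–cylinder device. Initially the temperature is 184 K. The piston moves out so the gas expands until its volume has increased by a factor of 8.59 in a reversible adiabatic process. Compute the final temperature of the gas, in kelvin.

Adiabatic: T₁V₁^(γ−1) = T₂V₂^(γ−1) ⇒ T₂ = T₁ (V₁/V₂)^(γ−1).
For a diatomic ideal gas γ = 7/5, so γ−1 = 2/5.
T₂ = 184 × (1/8.59)^(2/5) = 77.84 K.

T₂ ≈ 77.8 K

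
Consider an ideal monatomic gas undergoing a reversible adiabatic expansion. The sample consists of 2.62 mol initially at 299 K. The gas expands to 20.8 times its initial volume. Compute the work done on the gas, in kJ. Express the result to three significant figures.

Adiabatic: T₁V₁^(γ−1) = T₂V₂^(γ−1) ⇒ T₂ = T₁ (V₁/V₂)^(γ−1).
γ = 5/3 for a monatomic ideal gas, so γ−1 = 2/3.
T₂ = 299 × (1/20.8)^(2/3) = 39.53 K.
Q = 0, so ΔU = W_on_gas = nCᵥΔT with Cᵥ = R/(γ−1) = 12.47 J/(mol·K).
ΔU = 2.62 × 12.47 × (39.53 − 299) = -8478 J.

W ≈ -8.48 kJ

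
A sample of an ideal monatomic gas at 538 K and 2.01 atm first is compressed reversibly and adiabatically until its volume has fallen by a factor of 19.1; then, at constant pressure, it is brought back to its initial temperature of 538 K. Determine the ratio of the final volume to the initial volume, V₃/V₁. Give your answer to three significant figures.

For a monatomic ideal gas γ = 5/3.
Adiabatic step: V₂/V₁ = 0.05236; T₂ = T₁·19.1^(2/3) = 3844 K.
Isobaric step: V₃/V₂ = T₃/T₂ = 538/3844.
V₃/V₁ = (V₂/V₁)(V₃/V₂) = 0.05236 × (538/3844) = 0.007327.

V₃/V₁ ≈ 0.00733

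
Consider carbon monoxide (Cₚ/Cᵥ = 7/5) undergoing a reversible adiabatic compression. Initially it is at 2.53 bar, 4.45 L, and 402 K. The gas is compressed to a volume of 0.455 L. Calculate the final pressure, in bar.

Since PV^γ is constant along a reversible adiabat, P₂ = P₁ (V₁/V₂)^γ.
P₂ = 2.53 × (4.45/0.455)^(7/5) = 61.6 bar.

P₂ ≈ 61.6 bar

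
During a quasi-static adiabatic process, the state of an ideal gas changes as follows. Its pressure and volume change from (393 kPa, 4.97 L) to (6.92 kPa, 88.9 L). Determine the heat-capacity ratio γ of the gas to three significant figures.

γ ≈ 1.40

PV^γ = const ⇒ γ = ln(P₂/P₁) / ln(V₁/V₂).
γ = ln(6.92/393) / ln(4.97/88.9) = 1.401.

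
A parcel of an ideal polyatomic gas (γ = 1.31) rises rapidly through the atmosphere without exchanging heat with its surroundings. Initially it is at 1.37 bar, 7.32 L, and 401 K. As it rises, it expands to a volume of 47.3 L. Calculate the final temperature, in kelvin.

T₂ ≈ 225 K

For a reversible adiabat TV^(γ−1) is constant, so T₂ = T₁ (V₁/V₂)^(γ−1).
T₂ = 401 × (7.32/47.3)^(0.31) = 224.9 K.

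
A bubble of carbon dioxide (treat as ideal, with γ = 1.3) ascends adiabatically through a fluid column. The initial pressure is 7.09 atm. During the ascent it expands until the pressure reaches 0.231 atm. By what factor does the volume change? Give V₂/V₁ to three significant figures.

V₂/V₁ ≈ 13.9

From PV^γ = const, V₂/V₁ = (P₁/P₂)^(1/γ).
V₂/V₁ = (7.09/0.231)^(0.769) = 13.93.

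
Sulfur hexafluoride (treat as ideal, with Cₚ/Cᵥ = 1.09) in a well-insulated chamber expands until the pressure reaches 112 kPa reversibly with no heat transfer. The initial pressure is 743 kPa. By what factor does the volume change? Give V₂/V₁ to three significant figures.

From PV^γ = const, V₂/V₁ = (P₁/P₂)^(1/γ).
V₂/V₁ = (743/112)^(0.917) = 5.674.

V₂/V₁ ≈ 5.67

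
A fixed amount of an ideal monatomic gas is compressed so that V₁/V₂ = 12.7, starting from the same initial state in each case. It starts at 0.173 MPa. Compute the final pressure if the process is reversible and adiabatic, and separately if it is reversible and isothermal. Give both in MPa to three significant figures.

adiabatic: 12.0 MPa; isothermal: 2.20 MPa

For a monatomic ideal gas γ = 5/3.
Isothermal: P₂ = P₁(V₁/V₂) = 0.173×12.7 = 2.197 MPa.
Adiabatic: P₂ = P₁(V₁/V₂)^γ = 0.173×12.7^(5/3) = 11.96 MPa.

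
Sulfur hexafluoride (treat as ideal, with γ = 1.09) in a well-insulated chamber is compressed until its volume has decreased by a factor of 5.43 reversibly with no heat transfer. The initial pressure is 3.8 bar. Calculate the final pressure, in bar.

Adiabatic: P₁V₁^γ = P₂V₂^γ ⇒ P₂ = P₁ (V₁/V₂)^γ.
P₂ = 3.8 × 5.43^(1.09) = 24.03 bar.

P₂ ≈ 24.0 bar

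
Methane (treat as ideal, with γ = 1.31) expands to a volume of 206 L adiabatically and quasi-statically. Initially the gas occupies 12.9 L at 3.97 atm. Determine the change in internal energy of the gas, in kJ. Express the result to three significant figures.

P₂ = P₁(V₁/V₂)^γ = 3.97×(12.9/206)^(1.31) = 0.1053 atm.
For a reversible adiabat, W_by_gas = (P₁V₁ − P₂V₂)/(γ−1).
W_by = (402300×0.0129 − 10670×0.206) / (0.31) = 9648 J.
Q = 0 ⇒ ΔU = −W_by = -9648 J.

ΔU ≈ -9.65 kJ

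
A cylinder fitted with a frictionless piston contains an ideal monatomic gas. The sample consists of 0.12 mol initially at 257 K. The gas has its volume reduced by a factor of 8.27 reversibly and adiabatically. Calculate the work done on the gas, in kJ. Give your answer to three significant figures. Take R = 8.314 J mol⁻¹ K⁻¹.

For a reversible adiabat TV^(γ−1) is constant, so T₂ = T₁ (V₁/V₂)^(γ−1).
γ = 5/3 for a monatomic ideal gas, so γ−1 = 2/3.
T₂ = 257 × 8.27^(2/3) = 1051 K.
Q = 0, so ΔU = W_on_gas = nCᵥΔT with Cᵥ = R/(γ−1) = 12.47 J/(mol·K).
ΔU = 0.12 × 12.47 × (1051 − 257) = 1188 J.

W ≈ 1.19 kJ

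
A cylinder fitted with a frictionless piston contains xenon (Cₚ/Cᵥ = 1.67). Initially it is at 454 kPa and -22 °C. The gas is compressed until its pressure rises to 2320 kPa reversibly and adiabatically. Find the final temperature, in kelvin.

T₂ ≈ 483 K

Adiabatic: T₂/T₁ = (P₂/P₁)^((γ−1)/γ).
T₁ = -22 °C = 251.1 K.
T₂ = 251.1 × (2320/454)^(0.401) = 483.2 K.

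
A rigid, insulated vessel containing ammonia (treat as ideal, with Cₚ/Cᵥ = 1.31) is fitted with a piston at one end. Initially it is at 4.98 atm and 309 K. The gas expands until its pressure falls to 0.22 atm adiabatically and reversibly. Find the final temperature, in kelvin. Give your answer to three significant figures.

T₂ ≈ 148 K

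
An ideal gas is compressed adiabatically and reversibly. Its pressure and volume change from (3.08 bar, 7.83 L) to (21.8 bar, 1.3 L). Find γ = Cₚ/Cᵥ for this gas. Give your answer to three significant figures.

γ ≈ 1.09

PV^γ = const ⇒ γ = ln(P₂/P₁) / ln(V₁/V₂).
γ = ln(21.8/3.08) / ln(7.83/1.3) = 1.09.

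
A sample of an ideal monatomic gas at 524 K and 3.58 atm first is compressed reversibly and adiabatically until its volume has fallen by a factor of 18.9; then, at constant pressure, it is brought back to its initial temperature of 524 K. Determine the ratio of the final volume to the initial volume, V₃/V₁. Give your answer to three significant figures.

V₃/V₁ ≈ 0.00746

For a monatomic ideal gas γ = 5/3.
Adiabatic step: V₂/V₁ = 0.05291; T₂ = T₁·18.9^(2/3) = 3718 K.
Isobaric step: V₃/V₂ = T₃/T₂ = 524/3718.
V₃/V₁ = (V₂/V₁)(V₃/V₂) = 0.05291 × (524/3718) = 0.007457.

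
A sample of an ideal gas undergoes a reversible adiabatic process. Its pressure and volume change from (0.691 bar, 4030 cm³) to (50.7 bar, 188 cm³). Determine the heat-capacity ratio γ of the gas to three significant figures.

PV^γ = const ⇒ γ = ln(P₂/P₁) / ln(V₁/V₂).
γ = ln(50.7/0.691) / ln(4030/188) = 1.401.

γ ≈ 1.40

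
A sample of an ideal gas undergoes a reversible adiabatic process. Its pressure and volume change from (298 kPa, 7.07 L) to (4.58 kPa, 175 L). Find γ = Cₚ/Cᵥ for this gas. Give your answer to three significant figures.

γ ≈ 1.30

PV^γ = const ⇒ γ = ln(P₂/P₁) / ln(V₁/V₂).
γ = ln(4.58/298) / ln(7.07/175) = 1.301.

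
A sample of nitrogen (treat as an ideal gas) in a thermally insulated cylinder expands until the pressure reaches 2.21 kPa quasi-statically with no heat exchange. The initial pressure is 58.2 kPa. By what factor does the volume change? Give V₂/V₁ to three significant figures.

V₂/V₁ ≈ 10.3

From PV^γ = const, V₂/V₁ = (P₁/P₂)^(1/γ).
For a diatomic ideal gas γ = 7/5.
V₂/V₁ = (58.2/2.21)^(5/7) = 10.34.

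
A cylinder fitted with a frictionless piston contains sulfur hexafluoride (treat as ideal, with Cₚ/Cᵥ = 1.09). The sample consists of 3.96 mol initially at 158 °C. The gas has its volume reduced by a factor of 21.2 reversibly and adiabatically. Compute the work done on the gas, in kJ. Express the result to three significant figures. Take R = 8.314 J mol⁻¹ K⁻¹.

For a reversible adiabat TV^(γ−1) is constant, so T₂ = T₁ (V₁/V₂)^(γ−1).
T₁ = 158 °C = 431.1 K.
T₂ = 431.1 × 21.2^(0.09) = 567.5 K.
Q = 0, so ΔU = W_on_gas = nCᵥΔT with Cᵥ = R/(γ−1) = 92.38 J/(mol·K).
ΔU = 3.96 × 92.38 × (567.5 − 431.1) = 49890 J.

W ≈ 49.9 kJ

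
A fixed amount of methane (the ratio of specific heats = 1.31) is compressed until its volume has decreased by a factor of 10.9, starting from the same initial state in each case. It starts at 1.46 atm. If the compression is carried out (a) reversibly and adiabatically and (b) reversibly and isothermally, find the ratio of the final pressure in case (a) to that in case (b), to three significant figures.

P_adiabatic / P_isothermal ≈ 2.10

Isothermal: P_b = P₁(V₁/V₂) = 1.46×10.9.
Adiabatic: P_a = P₁(V₁/V₂)^γ = 1.46×10.9^(1.31).
P_a/P_b = (V₁/V₂)^(γ−1) = 10.9^(0.31) = 2.097.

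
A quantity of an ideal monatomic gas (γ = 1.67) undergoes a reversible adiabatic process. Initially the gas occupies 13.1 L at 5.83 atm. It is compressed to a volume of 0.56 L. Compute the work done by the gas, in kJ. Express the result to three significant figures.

W ≈ -83.9 kJ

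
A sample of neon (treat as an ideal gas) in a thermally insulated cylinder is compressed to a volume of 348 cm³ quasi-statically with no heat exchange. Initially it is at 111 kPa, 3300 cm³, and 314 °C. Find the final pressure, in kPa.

P₂ ≈ 4720 kPa

Adiabatic: P₁V₁^γ = P₂V₂^γ ⇒ P₂ = P₁ (V₁/V₂)^γ.
γ = 5/3 for a monatomic ideal gas.
P₂ = 111 × (3300/348)^(5/3) = 4716 kPa.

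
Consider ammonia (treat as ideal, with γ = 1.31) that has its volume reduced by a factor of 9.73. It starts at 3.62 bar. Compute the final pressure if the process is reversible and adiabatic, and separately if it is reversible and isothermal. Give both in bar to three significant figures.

Isothermal: P₂ = P₁(V₁/V₂) = 3.62×9.73 = 35.22 bar.
Adiabatic: P₂ = P₁(V₁/V₂)^γ = 3.62×9.73^(1.31) = 71.31 bar.

adiabatic: 71.3 bar; isothermal: 35.2 bar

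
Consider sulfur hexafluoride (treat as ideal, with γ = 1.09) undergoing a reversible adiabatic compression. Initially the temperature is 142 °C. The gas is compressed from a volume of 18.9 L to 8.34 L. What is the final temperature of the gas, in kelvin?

T₂ ≈ 447 K

For a reversible adiabat TV^(γ−1) is constant, so T₂ = T₁ (V₁/V₂)^(γ−1).
T₁ = 142 °C = 415.1 K.
T₂ = 415.1 × (18.9/8.34)^(0.09) = 446.9 K.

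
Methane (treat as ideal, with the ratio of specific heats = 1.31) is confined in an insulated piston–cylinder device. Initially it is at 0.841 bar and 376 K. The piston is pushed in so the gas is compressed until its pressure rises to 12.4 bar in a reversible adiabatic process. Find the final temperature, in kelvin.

Adiabatic: T₂/T₁ = (P₂/P₁)^((γ−1)/γ).
T₂ = 376 × (12.4/0.841)^(0.237) = 710.8 K.

T₂ ≈ 711 K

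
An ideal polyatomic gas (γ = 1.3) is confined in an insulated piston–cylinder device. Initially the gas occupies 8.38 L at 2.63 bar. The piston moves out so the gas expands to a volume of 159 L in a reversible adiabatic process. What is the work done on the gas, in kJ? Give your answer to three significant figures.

P₂ = P₁(V₁/V₂)^γ = 2.63×(8.38/159)^(1.3) = 0.05733 bar.
For a reversible adiabat, W_by_gas = (P₁V₁ − P₂V₂)/(γ−1).
W_by = (263000×0.00838 − 5733×0.159) / (0.3) = 4308 J.
W_on_gas = −W_by = -4308 J.

W ≈ -4.31 kJ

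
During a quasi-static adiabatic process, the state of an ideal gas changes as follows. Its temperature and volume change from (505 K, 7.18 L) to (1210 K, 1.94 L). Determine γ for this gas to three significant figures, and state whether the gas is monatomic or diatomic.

TV^(γ−1) = const ⇒ γ − 1 = ln(T₂/T₁) / ln(V₁/V₂).
γ = 1 + ln(1210/505) / ln(7.18/1.94) = 1.668.
γ ≈ 1.67 is close to 5/3, so the gas is monatomic.

γ ≈ 1.67; monatomic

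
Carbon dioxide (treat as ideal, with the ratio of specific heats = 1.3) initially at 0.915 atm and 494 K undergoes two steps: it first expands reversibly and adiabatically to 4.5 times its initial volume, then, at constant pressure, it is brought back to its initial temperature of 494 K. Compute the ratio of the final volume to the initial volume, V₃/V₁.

V₃/V₁ ≈ 7.07

Adiabatic step: V₂/V₁ = 4.5; T₂ = T₁·(1/4.5)^(0.3) = 314.6 K.
Isobaric step: V₃/V₂ = T₃/T₂ = 494/314.6.
V₃/V₁ = (V₂/V₁)(V₃/V₂) = 4.5 × (494/314.6) = 7.066.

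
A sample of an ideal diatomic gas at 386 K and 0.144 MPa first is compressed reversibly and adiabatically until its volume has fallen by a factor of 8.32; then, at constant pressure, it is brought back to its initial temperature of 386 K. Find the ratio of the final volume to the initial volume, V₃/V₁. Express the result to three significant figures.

V₃/V₁ ≈ 0.0515

For a diatomic ideal gas γ = 7/5.
Adiabatic step: V₂/V₁ = 0.1202; T₂ = T₁·8.32^(2/5) = 900.8 K.
Isobaric step: V₃/V₂ = T₃/T₂ = 386/900.8.
V₃/V₁ = (V₂/V₁)(V₃/V₂) = 0.1202 × (386/900.8) = 0.0515.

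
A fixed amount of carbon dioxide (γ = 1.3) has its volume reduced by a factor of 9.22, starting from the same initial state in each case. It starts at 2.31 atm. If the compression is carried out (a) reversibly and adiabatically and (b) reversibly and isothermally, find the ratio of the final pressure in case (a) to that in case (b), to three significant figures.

Isothermal: P_b = P₁(V₁/V₂) = 2.31×9.22.
Adiabatic: P_a = P₁(V₁/V₂)^γ = 2.31×9.22^(1.3).
P_a/P_b = (V₁/V₂)^(γ−1) = 9.22^(0.3) = 1.947.

P_adiabatic / P_isothermal ≈ 1.95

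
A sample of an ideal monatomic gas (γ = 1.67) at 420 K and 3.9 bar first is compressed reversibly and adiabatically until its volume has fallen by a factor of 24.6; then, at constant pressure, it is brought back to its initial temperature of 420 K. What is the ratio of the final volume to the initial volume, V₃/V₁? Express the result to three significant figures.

V₃/V₁ ≈ 0.00475

Adiabatic step: V₂/V₁ = 0.04065; T₂ = T₁·24.6^(0.67) = 3591 K.
Isobaric step: V₃/V₂ = T₃/T₂ = 420/3591.
V₃/V₁ = (V₂/V₁)(V₃/V₂) = 0.04065 × (420/3591) = 0.004755.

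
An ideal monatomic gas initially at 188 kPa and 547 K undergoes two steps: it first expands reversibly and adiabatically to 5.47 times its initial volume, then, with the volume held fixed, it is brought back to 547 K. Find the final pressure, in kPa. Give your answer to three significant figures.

For a monatomic ideal gas γ = 5/3.
Adiabatic step (PV^γ = const): P₂ = 188×(1/5.47)^(5/3) = 11.07 kPa; T₂ = 547×(1/5.47)^(2/3) = 176.2 K.
Isochoric: P₃ = P₂(T₃/T₂) = 11.07 × (547/176.2) = 34.37 kPa.

P₃ ≈ 34.4 kPa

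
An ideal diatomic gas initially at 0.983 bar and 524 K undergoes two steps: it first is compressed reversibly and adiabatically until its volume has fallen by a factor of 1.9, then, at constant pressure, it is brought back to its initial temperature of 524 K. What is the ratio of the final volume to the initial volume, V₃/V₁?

For a diatomic ideal gas γ = 7/5.
Adiabatic step: V₂/V₁ = 0.5263; T₂ = T₁·1.9^(2/5) = 677.4 K.
Isobaric step: V₃/V₂ = T₃/T₂ = 524/677.4.
V₃/V₁ = (V₂/V₁)(V₃/V₂) = 0.5263 × (524/677.4) = 0.4071.

V₃/V₁ ≈ 0.407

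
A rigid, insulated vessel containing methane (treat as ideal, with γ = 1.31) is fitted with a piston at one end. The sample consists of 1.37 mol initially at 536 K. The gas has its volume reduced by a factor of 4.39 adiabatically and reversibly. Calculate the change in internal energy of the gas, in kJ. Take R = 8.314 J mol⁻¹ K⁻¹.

ΔU ≈ 11.5 kJ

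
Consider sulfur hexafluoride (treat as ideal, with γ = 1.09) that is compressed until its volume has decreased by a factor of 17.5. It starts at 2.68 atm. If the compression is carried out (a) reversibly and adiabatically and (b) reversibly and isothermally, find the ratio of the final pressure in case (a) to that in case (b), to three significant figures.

Isothermal: P_b = P₁(V₁/V₂) = 2.68×17.5.
Adiabatic: P_a = P₁(V₁/V₂)^γ = 2.68×17.5^(1.09).
P_a/P_b = (V₁/V₂)^(γ−1) = 17.5^(0.09) = 1.294.

P_adiabatic / P_isothermal ≈ 1.29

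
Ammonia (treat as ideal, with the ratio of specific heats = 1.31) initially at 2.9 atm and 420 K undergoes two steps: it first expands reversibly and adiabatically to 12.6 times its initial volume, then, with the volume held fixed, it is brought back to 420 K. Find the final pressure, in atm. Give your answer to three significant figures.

P₃ ≈ 0.230 atm

Adiabatic step (PV^γ = const): P₂ = 2.9×(1/12.6)^(1.31) = 0.1049 atm; T₂ = 420×(1/12.6)^(0.31) = 191.5 K.
Isochoric: P₃ = P₂(T₃/T₂) = 0.1049 × (420/191.5) = 0.2302 atm.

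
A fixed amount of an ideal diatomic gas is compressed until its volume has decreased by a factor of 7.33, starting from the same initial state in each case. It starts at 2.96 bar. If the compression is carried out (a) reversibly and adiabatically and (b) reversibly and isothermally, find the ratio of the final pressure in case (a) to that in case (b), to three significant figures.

For a diatomic ideal gas γ = 7/5.
Isothermal: P_b = P₁(V₁/V₂) = 2.96×7.33.
Adiabatic: P_a = P₁(V₁/V₂)^γ = 2.96×7.33^(7/5).
P_a/P_b = (V₁/V₂)^(γ−1) = 7.33^(2/5) = 2.218.

P_adiabatic / P_isothermal ≈ 2.22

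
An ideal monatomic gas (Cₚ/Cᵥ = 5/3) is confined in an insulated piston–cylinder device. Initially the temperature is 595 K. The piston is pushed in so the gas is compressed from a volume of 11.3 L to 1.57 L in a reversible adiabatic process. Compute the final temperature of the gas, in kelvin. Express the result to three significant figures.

T₂ ≈ 2220 K

Adiabatic: T₁V₁^(γ−1) = T₂V₂^(γ−1) ⇒ T₂ = T₁ (V₁/V₂)^(γ−1).
T₂ = 595 × (11.3/1.57)^(2/3) = 2218 K.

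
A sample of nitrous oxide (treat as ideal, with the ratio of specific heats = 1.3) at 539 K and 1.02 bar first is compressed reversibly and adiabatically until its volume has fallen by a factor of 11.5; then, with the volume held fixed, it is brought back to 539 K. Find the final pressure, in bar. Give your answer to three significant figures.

P₃ ≈ 11.7 bar

Adiabatic step (PV^γ = const): P₂ = 1.02×11.5^(1.3) = 24.41 bar; T₂ = 539×11.5^(0.3) = 1121 K.
Isochoric: P₃ = P₂(T₃/T₂) = 24.41 × (539/1121) = 11.73 bar.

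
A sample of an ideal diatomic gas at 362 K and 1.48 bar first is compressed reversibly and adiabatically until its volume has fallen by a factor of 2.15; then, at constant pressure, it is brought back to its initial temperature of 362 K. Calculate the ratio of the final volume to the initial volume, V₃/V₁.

V₃/V₁ ≈ 0.342

For a diatomic ideal gas γ = 7/5.
Adiabatic step: V₂/V₁ = 0.4651; T₂ = T₁·2.15^(2/5) = 491.7 K.
Isobaric step: V₃/V₂ = T₃/T₂ = 362/491.7.
V₃/V₁ = (V₂/V₁)(V₃/V₂) = 0.4651 × (362/491.7) = 0.3424.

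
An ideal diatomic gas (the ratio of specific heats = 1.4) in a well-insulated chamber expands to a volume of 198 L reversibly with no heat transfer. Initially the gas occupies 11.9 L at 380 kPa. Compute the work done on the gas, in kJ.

W ≈ -7.63 kJ

P₂ = P₁(V₁/V₂)^γ = 380×(11.9/198)^(1.4) = 7.417 kPa.
For a reversible adiabat, W_by_gas = (P₁V₁ − P₂V₂)/(γ−1).
W_by = (380000×0.0119 − 7417×0.198) / (0.4) = 7634 J.
W_on_gas = −W_by = -7634 J.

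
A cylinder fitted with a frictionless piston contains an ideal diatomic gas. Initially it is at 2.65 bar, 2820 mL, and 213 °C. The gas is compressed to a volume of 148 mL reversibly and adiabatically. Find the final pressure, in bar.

P₂ ≈ 164 bar

Since PV^γ is constant along a reversible adiabat, P₂ = P₁ (V₁/V₂)^γ.
γ = 7/5 for a diatomic ideal gas.
P₂ = 2.65 × (2820/148)^(7/5) = 164.1 bar.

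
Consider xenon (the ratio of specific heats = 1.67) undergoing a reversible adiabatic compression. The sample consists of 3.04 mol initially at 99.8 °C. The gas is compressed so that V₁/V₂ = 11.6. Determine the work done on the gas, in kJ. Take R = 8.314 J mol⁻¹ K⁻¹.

W ≈ 58.6 kJ

For a reversible adiabat TV^(γ−1) is constant, so T₂ = T₁ (V₁/V₂)^(γ−1).
T₁ = 99.8 °C = 372.9 K.
T₂ = 372.9 × 11.6^(0.67) = 1927 K.
Q = 0, so ΔU = W_on_gas = nCᵥΔT with Cᵥ = R/(γ−1) = 12.41 J/(mol·K).
ΔU = 3.04 × 12.41 × (1927 − 372.9) = 58620 J.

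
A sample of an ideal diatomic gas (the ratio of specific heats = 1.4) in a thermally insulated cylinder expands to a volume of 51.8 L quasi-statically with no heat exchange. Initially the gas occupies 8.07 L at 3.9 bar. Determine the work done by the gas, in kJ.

W ≈ 4.13 kJ

P₂ = P₁(V₁/V₂)^γ = 3.9×(8.07/51.8)^(1.4) = 0.2888 bar.
For a reversible adiabat, W_by_gas = (P₁V₁ − P₂V₂)/(γ−1).
W_by = (390000×0.00807 − 28880×0.0518) / (0.4) = 4128 J.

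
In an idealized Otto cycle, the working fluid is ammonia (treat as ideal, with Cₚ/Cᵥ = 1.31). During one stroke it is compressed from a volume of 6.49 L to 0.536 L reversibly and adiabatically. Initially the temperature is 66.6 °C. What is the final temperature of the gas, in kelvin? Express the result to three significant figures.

Adiabatic: T₁V₁^(γ−1) = T₂V₂^(γ−1) ⇒ T₂ = T₁ (V₁/V₂)^(γ−1).
T₁ = 66.6 °C = 339.8 K.
T₂ = 339.8 × (6.49/0.536)^(0.31) = 736.1 K.

T₂ ≈ 736 K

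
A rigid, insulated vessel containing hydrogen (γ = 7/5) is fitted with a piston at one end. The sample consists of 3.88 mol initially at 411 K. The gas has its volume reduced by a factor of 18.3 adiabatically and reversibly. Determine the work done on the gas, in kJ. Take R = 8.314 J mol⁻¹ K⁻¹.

W ≈ 72.9 kJ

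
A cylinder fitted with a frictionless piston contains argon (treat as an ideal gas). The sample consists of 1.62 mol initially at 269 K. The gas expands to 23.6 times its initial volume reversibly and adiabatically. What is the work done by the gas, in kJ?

Adiabatic: T₁V₁^(γ−1) = T₂V₂^(γ−1) ⇒ T₂ = T₁ (V₁/V₂)^(γ−1).
γ = 5/3 for a monatomic ideal gas, so γ−1 = 2/3.
T₂ = 269 × (1/23.6)^(2/3) = 32.69 K.
Q = 0, so ΔU = W_on_gas = nCᵥΔT with Cᵥ = R/(γ−1) = 12.47 J/(mol·K).
ΔU = 1.62 × 12.47 × (32.69 − 269) = -4774 J.
Work done by the gas = −ΔU = 4774 J.

W ≈ 4.77 kJ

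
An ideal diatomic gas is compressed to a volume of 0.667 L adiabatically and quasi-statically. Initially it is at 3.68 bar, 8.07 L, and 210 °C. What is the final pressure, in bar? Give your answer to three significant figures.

Since PV^γ is constant along a reversible adiabat, P₂ = P₁ (V₁/V₂)^γ.
γ = 7/5 for a diatomic ideal gas.
P₂ = 3.68 × (8.07/0.667)^(7/5) = 120.7 bar.

P₂ ≈ 121 bar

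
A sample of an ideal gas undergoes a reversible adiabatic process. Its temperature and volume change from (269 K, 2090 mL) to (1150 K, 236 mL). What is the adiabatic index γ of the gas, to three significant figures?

TV^(γ−1) = const ⇒ γ − 1 = ln(T₂/T₁) / ln(V₁/V₂).
γ = 1 + ln(1150/269) / ln(2090/236) = 1.666.

γ ≈ 1.67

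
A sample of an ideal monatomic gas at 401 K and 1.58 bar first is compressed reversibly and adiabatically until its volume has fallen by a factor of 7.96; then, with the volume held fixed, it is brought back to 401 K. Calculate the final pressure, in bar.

P₃ ≈ 12.6 bar

For a monatomic ideal gas γ = 5/3.
Adiabatic step (PV^γ = const): P₂ = 1.58×7.96^(5/3) = 50.14 bar; T₂ = 401×7.96^(2/3) = 1599 K.
Isochoric: P₃ = P₂(T₃/T₂) = 50.14 × (401/1599) = 12.58 bar.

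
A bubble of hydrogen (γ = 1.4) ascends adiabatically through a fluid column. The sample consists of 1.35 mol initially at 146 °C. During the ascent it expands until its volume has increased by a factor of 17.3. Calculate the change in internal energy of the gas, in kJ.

ΔU ≈ -8.00 kJ

Adiabatic: T₁V₁^(γ−1) = T₂V₂^(γ−1) ⇒ T₂ = T₁ (V₁/V₂)^(γ−1).
T₁ = 146 °C = 419.1 K.
T₂ = 419.1 × (1/17.3)^(0.4) = 134 K.
Q = 0, so ΔU = W_on_gas = nCᵥΔT with Cᵥ = R/(γ−1) = 20.79 J/(mol·K).
ΔU = 1.35 × 20.79 × (134 − 419.1) = -8001 J.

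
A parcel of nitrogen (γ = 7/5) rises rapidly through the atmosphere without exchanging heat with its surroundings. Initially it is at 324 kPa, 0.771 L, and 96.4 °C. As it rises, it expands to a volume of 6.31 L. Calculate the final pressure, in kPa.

P₂ ≈ 17.1 kPa

Adiabatic: P₁V₁^γ = P₂V₂^γ ⇒ P₂ = P₁ (V₁/V₂)^γ.
P₂ = 324 × (0.771/6.31)^(7/5) = 17.08 kPa.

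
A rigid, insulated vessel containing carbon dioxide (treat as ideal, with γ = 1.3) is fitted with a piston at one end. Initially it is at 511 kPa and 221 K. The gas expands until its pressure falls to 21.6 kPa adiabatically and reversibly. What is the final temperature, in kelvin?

T₂ ≈ 106 K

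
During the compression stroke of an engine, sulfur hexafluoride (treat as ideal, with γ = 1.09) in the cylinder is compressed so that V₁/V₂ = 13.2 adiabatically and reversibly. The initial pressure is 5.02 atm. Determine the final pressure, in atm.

P₂ ≈ 83.6 atm

Since PV^γ is constant along a reversible adiabat, P₂ = P₁ (V₁/V₂)^γ.
P₂ = 5.02 × 13.2^(1.09) = 83.59 atm.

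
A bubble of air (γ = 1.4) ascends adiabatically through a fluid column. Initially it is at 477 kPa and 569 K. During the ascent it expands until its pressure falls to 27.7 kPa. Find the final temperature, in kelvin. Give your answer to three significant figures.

Adiabatic: T₂/T₁ = (P₂/P₁)^((γ−1)/γ).
T₂ = 569 × (27.7/477)^(0.286) = 252.3 K.

T₂ ≈ 252 K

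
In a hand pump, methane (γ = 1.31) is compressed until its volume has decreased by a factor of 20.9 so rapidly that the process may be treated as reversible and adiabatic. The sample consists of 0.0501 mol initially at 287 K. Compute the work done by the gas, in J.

Adiabatic: T₁V₁^(γ−1) = T₂V₂^(γ−1) ⇒ T₂ = T₁ (V₁/V₂)^(γ−1).
T₂ = 287 × 20.9^(0.31) = 736.4 K.
Q = 0, so ΔU = W_on_gas = nCᵥΔT with Cᵥ = R/(γ−1) = 26.82 J/(mol·K).
ΔU = 0.0501 × 26.82 × (736.4 − 287) = 603.9 J.
Work done by the gas = −ΔU = -603.9 J.

W ≈ -604 J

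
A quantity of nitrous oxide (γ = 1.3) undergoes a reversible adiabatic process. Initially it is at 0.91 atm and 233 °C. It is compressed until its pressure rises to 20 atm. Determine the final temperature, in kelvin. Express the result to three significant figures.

Along an adiabat T P^((1−γ)/γ) is constant, so T₂ = T₁ (P₂/P₁)^((γ−1)/γ).
T₁ = 233 °C = 506.1 K.
T₂ = 506.1 × (20/0.91)^(0.231) = 1033 K.

T₂ ≈ 1030 K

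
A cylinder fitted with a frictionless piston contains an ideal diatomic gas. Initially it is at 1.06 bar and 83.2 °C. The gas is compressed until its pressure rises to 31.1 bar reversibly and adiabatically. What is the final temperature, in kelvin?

T₂ ≈ 936 K

Adiabatic: T₂/T₁ = (P₂/P₁)^((γ−1)/γ).
For a diatomic ideal gas γ = 7/5, so (γ−1)/γ = 2/7.
T₁ = 83.2 °C = 356.3 K.
T₂ = 356.3 × (31.1/1.06)^(2/7) = 935.7 K.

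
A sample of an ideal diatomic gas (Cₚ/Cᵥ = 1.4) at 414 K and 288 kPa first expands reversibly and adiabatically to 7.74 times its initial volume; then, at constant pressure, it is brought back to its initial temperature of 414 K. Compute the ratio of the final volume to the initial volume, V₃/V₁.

Adiabatic step: V₂/V₁ = 7.74; T₂ = T₁·(1/7.74)^(0.4) = 182.6 K.
Isobaric step: V₃/V₂ = T₃/T₂ = 414/182.6.
V₃/V₁ = (V₂/V₁)(V₃/V₂) = 7.74 × (414/182.6) = 17.55.

V₃/V₁ ≈ 17.5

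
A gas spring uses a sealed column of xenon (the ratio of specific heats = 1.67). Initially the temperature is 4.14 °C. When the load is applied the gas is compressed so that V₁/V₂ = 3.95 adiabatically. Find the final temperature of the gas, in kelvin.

For a reversible adiabat TV^(γ−1) is constant, so T₂ = T₁ (V₁/V₂)^(γ−1).
T₁ = 4.14 °C = 277.3 K.
T₂ = 277.3 × 3.95^(0.67) = 696.1 K.

T₂ ≈ 696 K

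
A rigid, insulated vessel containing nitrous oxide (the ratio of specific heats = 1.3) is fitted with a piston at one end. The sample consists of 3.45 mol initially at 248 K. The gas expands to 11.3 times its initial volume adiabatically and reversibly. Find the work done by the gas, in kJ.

For a reversible adiabat TV^(γ−1) is constant, so T₂ = T₁ (V₁/V₂)^(γ−1).
T₂ = 248 × (1/11.3)^(0.3) = 119.8 K.
Q = 0, so ΔU = W_on_gas = nCᵥΔT with Cᵥ = R/(γ−1) = 27.71 J/(mol·K).
ΔU = 3.45 × 27.71 × (119.8 − 248) = -12260 J.
Work done by the gas = −ΔU = 12260 J.

W ≈ 12.3 kJ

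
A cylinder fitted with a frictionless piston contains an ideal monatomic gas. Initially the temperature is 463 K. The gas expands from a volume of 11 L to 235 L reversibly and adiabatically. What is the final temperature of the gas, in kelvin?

For a reversible adiabat TV^(γ−1) is constant, so T₂ = T₁ (V₁/V₂)^(γ−1).
For a monatomic ideal gas γ = 5/3, so γ−1 = 2/3.
T₂ = 463 × (11/235)^(2/3) = 60.14 K.

T₂ ≈ 60.1 K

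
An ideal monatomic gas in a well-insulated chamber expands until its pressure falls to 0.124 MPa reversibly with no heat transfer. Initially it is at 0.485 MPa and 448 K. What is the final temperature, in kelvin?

Adiabatic: T₂/T₁ = (P₂/P₁)^((γ−1)/γ).
For a monatomic ideal gas γ = 5/3, so (γ−1)/γ = 2/5.
T₂ = 448 × (0.124/0.485)^(2/5) = 259.6 K.

T₂ ≈ 260 K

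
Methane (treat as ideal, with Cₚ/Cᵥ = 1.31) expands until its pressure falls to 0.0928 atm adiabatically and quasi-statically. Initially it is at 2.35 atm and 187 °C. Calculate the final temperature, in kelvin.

T₂ ≈ 214 K

Adiabatic: T₂/T₁ = (P₂/P₁)^((γ−1)/γ).
T₁ = 187 °C = 460.1 K.
T₂ = 460.1 × (0.0928/2.35)^(0.237) = 214.2 K.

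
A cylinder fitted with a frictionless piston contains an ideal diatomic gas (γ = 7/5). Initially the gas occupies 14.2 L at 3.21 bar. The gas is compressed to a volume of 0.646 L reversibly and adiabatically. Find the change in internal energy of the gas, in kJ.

ΔU ≈ 27.8 kJ

P₂ = P₁(V₁/V₂)^γ = 3.21×(14.2/0.646)^(7/5) = 242.9 bar.
For a reversible adiabat, W_by_gas = (P₁V₁ − P₂V₂)/(γ−1).
W_by = (321000×0.0142 − 2.429×10^7×0.000646) / (2/5) = -27830 J.
Q = 0 ⇒ ΔU = −W_by = 27830 J.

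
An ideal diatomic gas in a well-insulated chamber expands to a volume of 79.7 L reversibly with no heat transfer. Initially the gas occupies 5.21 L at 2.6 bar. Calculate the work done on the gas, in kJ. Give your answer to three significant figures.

W ≈ -2.25 kJ

γ = 7/5 for a diatomic ideal gas.
P₂ = P₁(V₁/V₂)^γ = 2.6×(5.21/79.7)^(7/5) = 0.05708 bar.
For a reversible adiabat, W_by_gas = (P₁V₁ − P₂V₂)/(γ−1).
W_by = (260000×0.00521 − 5708×0.0797) / (2/5) = 2249 J.
W_on_gas = −W_by = -2249 J.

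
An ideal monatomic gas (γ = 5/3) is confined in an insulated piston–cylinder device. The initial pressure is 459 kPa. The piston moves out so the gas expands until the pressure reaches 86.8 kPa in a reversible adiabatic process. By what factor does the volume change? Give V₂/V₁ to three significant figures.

V₂/V₁ ≈ 2.72

From PV^γ = const, V₂/V₁ = (P₁/P₂)^(1/γ).
V₂/V₁ = (459/86.8)^(3/5) = 2.716.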